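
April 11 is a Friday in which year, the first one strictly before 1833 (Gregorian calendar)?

1828

From one year to the next, a fixed date's weekday advances by 1, or by 2 when a Feb 29 lies between the two dates.
1833: April 11 is Thursday.
1832: Wednesday (−1)
1831: Monday (−2)
1830: Sunday (−1)
1829: Saturday (−1)
1828: Friday (−1)
April 11 falls on a Friday in 1828.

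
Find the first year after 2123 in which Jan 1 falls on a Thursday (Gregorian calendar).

2128

Jan 1 advances by 2 weekdays after a leap year and by 1 after a common year.
2123: Jan 1 is Friday.
2124: Saturday (leap)
2125: Monday
2126: Tuesday
2127: Wednesday
2128: Thursday (leap)
2128 begins on a Thursday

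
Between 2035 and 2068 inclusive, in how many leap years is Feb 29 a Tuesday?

Leap years in 2035–2068: 9 of them.
Feb 29 weekday advances by 5 (mod 7) from one leap year to the next four years later (or differs when a century non-leap intervenes).
Leap-day weekdays: 2036:Fri 2040:Wed 2044:Mon 2048:Sat 2052:Thu 2056:Tue✓ 2060:Sun 2064:Fri 2068:Wed
Tuesday: 2056 → 1.

1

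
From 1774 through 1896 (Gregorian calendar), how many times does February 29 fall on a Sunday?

4

Leap years in 1774–1896: 30 of them.
Feb 29 weekday advances by 5 (mod 7) from one leap year to the next four years later (or differs when a century non-leap intervenes).
Leap-day weekdays: 1776:Thu 1780:Tue 1784:Sun✓ 1788:Fri 1792:Wed 1796:Mon 1804:Wed 1808:Mon 1812:Sat 1816:Thu 1820:Tue 1824:Sun✓ 1828:Fri …(4 more)… 1848:Tue 1852:Sun✓ 1856:Fri 1860:Wed 1864:Mon 1868:Sat 1872:Thu 1876:Tue 1880:Sun✓ 1884:Fri 1888:Wed 1892:Mon 1896:Sat
Sunday: 1784, 1824, 1852, 1880 → 4.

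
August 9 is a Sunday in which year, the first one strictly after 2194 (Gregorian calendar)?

From one year to the next, a fixed date's weekday advances by 1, or by 2 when a Feb 29 lies between the two dates.
2194: August 9 is Saturday.
2195: Sunday (+1)
August 9 falls on a Sunday in 2195.

2195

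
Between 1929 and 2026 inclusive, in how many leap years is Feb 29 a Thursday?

4

Leap years in 1929–2026: 24 of them.
Feb 29 weekday advances by 5 (mod 7) from one leap year to the next four years later (or differs when a century non-leap intervenes).
Leap-day weekdays: 1932:Mon 1936:Sat 1940:Thu✓ 1944:Tue 1948:Sun 1952:Fri 1956:Wed 1960:Mon 1964:Sat 1968:Thu✓ 1972:Tue 1976:Sun 1980:Fri 1984:Wed 1988:Mon 1992:Sat 1996:Thu✓ 2000:Tue 2004:Sun 2008:Fri 2012:Wed 2016:Mon 2020:Sat 2024:Thu✓
Thursday: 1940, 1968, 1996, 2024 → 4.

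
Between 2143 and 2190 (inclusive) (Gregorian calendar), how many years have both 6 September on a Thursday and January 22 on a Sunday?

1

Check each year's weekday for 6 September and January 22:
  2143: Fri/Tue  2144: Sun/Wed  2145: Mon/Fri  2146: Tue/Sat  2147: Wed/Sun  2148: Fri/Mon  2149: Sat/Wed  2150: Sun/Thu  2151: Mon/Fri  2152: Wed/Sat  2153: Thu/Mon  2154: Fri/Tue  2155: Sat/Wed  2156: Mon/Thu  …(20 more)…  2177: Sat/Wed  2178: Sun/Thu  2179: Mon/Fri  2180: Wed/Sat  2181: Thu/Mon  2182: Fri/Tue  2183: Sat/Wed  2184: Mon/Thu  2185: Tue/Sat  2186: Wed/Sun  2187: Thu/Mon  2188: Sat/Tue  2189: Sun/Thu  2190: Mon/Fri
Both conditions hold in: 2164 — 1.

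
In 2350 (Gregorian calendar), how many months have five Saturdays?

A month of length L has five Saturdays iff its first Saturday is on day ≤ L−28 (so day 1–3 in a 31-day month, 1–2 in a 30-day month, day 1 in a leap February).
Checking each month of 2350: Jan starts Sun (31d); Feb starts Wed (28d); Mar starts Wed (31d); Apr starts Sat (30d) ✓; May starts Mon (31d); Jun starts Thu (30d); Jul starts Sat (31d) ✓; Aug starts Tue (31d); Sep starts Fri (30d) ✓; Oct starts Sun (31d); Nov starts Wed (30d); Dec starts Fri (31d) ✓.
Five-Saturday months: April, July, September, December → 4.

4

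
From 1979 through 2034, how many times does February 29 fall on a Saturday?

Leap years in 1979–2034: 14 of them.
Feb 29 weekday advances by 5 (mod 7) from one leap year to the next four years later (or differs when a century non-leap intervenes).
Leap-day weekdays: 1980:Fri 1984:Wed 1988:Mon 1992:Sat✓ 1996:Thu 2000:Tue 2004:Sun 2008:Fri 2012:Wed 2016:Mon 2020:Sat✓ 2024:Thu 2028:Tue 2032:Sun
Saturday: 1992, 2020 → 2.

2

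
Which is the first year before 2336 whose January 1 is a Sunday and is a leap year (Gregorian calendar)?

Jan 1 advances by 2 weekdays after a leap year and by 1 after a common year.
2336: Jan 1 is Wednesday (leap).
2335: Tuesday
2334: Monday
2333: Sunday
2332: Friday (leap)
2331: Thursday
2330: Wednesday
2329: Tuesday
2328: Sunday (leap)
2328 begins on a Sunday and is a leap year.

2328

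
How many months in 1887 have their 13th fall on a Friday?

Check the 13th of each month of 1887: Jan 13: Thu, Feb 13: Sun, Mar 13: Sun, Apr 13: Wed, May 13: Fri, Jun 13: Mon, Jul 13: Wed, Aug 13: Sat, Sep 13: Tue, Oct 13: Thu, Nov 13: Sun, Dec 13: Tue.
Friday occurs in May — 1 month.

1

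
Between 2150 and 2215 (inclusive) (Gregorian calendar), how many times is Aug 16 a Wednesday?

9

Track Aug 16's weekday year by year (advancing +1, or +2 across a Feb 29):
  2150: Sun  2151: Mon (+1)  2152: Wed (+2) ✓  2153: Thu (+1)  2154: Fri (+1)
  2155: Sat (+1)  2156: Mon (+2)  2157: Tue (+1)  2158: Wed (+1) ✓  2159: Thu (+1)
  2160: Sat (+2)  2161: Sun (+1)  2162: Mon (+1)  2163: Tue (+1)  … (38 more years) …
  2202: Mon (+1)  2203: Tue (+1)  2204: Thu (+2)  2205: Fri (+1)  2206: Sat (+1)
  2207: Sun (+1)  2208: Tue (+2)  2209: Wed (+1) ✓  2210: Thu (+1)  2211: Fri (+1)
  2212: Sun (+2)  2213: Mon (+1)  2214: Tue (+1)  2215: Wed (+1) ✓
Wednesday years: 2152, 2158, 2169, 2175, 2180, 2186, 2197, 2209, 2215 — 9 in total.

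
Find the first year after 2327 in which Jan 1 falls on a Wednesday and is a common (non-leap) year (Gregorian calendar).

2330

Jan 1 advances by 2 weekdays after a leap year and by 1 after a common year.
2327: Jan 1 is Saturday.
2328: Sunday (leap)
2329: Tuesday
2330: Wednesday
2330 begins on a Wednesday and is a common year.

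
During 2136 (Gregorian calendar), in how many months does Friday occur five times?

A month of length L has five Fridays iff its first Friday is on day ≤ L−28 (so day 1–3 in a 31-day month, 1–2 in a 30-day month, day 1 in a leap February).
Checking each month of 2136: Jan starts Sun (31d); Feb starts Wed (29d); Mar starts Thu (31d) ✓; Apr starts Sun (30d); May starts Tue (31d); Jun starts Fri (30d) ✓; Jul starts Sun (31d); Aug starts Wed (31d) ✓; Sep starts Sat (30d); Oct starts Mon (31d); Nov starts Thu (30d) ✓; Dec starts Sat (31d).
Five-Friday months: March, June, August, November → 4.

4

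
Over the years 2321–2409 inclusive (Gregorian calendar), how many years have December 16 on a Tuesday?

Track December 16's weekday year by year (advancing +1, or +2 across a Feb 29):
  2321: Fri  2322: Sat (+1)  2323: Sun (+1)  2324: Tue (+2) ✓  2325: Wed (+1)
  2326: Thu (+1)  2327: Fri (+1)  2328: Sun (+2)  2329: Mon (+1)  2330: Tue (+1) ✓
  2331: Wed (+1)  2332: Fri (+2)  2333: Sat (+1)  2334: Sun (+1)  … (61 more years) …
  2396: Mon (+2)  2397: Tue (+1) ✓  2398: Wed (+1)  2399: Thu (+1)  2400: Sat (+2)
  2401: Sun (+1)  2402: Mon (+1)  2403: Tue (+1) ✓  2404: Thu (+2)  2405: Fri (+1)
  2406: Sat (+1)  2407: Sun (+1)  2408: Tue (+2) ✓  2409: Wed (+1)
Tuesday years: 2324, 2330, 2341, 2347, 2352, 2358, 2369, 2375, 2380, 2386, 2397, 2403, 2408 — 13 in total.

13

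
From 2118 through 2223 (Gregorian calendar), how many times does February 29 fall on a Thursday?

4

Leap years in 2118–2223: 25 of them.
Feb 29 weekday advances by 5 (mod 7) from one leap year to the next four years later (or differs when a century non-leap intervenes).
Leap-day weekdays: 2120:Thu✓ 2124:Tue 2128:Sun 2132:Fri 2136:Wed 2140:Mon 2144:Sat 2148:Thu✓ 2152:Tue 2156:Sun 2160:Fri 2164:Wed 2168:Mon 2172:Sat 2176:Thu✓ 2180:Tue 2184:Sun 2188:Fri 2192:Wed 2196:Mon 2204:Wed 2208:Mon 2212:Sat 2216:Thu✓ 2220:Tue
Thursday: 2120, 2148, 2176, 2216 → 4.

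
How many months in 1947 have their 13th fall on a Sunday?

Check the 13th of each month of 1947: Jan 13: Mon, Feb 13: Thu, Mar 13: Thu, Apr 13: Sun, May 13: Tue, Jun 13: Fri, Jul 13: Sun, Aug 13: Wed, Sep 13: Sat, Oct 13: Mon, Nov 13: Thu, Dec 13: Sat.
Sunday occurs in April, July — 2 months.

2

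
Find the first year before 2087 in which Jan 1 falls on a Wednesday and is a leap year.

2076

Jan 1 advances by 2 weekdays after a leap year and by 1 after a common year.
2087: Jan 1 is Wednesday.
2086: Tuesday
2085: Monday
2084: Saturday (leap)
2083: Friday
2082: Thursday
2081: Wednesday
2080: Monday (leap)
2079: Sunday
2078: Saturday
2077: Friday
2076: Wednesday (leap)
2076 begins on a Wednesday and is a leap year.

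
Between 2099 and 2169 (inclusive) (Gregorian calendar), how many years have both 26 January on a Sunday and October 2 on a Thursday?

Check each year's weekday for 26 January and October 2:
  2099: Mon/Fri  2100: Tue/Sat  2101: Wed/Sun  2102: Thu/Mon  2103: Fri/Tue  2104: Sat/Thu  2105: Mon/Fri  2106: Tue/Sat  2107: Wed/Sun  2108: Thu/Tue  2109: Sat/Wed  2110: Sun/Thu ✓  2111: Mon/Fri  2112: Tue/Sun  …(43 more)…  2156: Mon/Sat  2157: Wed/Sun  2158: Thu/Mon  2159: Fri/Tue  2160: Sat/Thu  2161: Mon/Fri  2162: Tue/Sat  2163: Wed/Sun  2164: Thu/Tue  2165: Sat/Wed  2166: Sun/Thu ✓  2167: Mon/Fri  2168: Tue/Sun  2169: Thu/Mon
Both conditions hold in: 2110, 2121, 2127, 2138, 2149, 2155, 2166 — 7.

7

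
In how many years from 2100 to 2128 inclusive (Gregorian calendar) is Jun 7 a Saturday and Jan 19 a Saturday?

Check each year's weekday for Jun 7 and Jan 19:
  2100: Mon/Tue  2101: Tue/Wed  2102: Wed/Thu  2103: Thu/Fri  2104: Sat/Sat ✓  2105: Sun/Mon  2106: Mon/Tue  2107: Tue/Wed  2108: Thu/Thu  2109: Fri/Sat  2110: Sat/Sun  2111: Sun/Mon  2112: Tue/Tue  2113: Wed/Thu  2114: Thu/Fri  2115: Fri/Sat  2116: Sun/Sun  2117: Mon/Tue  2118: Tue/Wed  2119: Wed/Thu  2120: Fri/Fri  2121: Sat/Sun  2122: Sun/Mon  2123: Mon/Tue  2124: Wed/Wed  2125: Thu/Fri  2126: Fri/Sat  2127: Sat/Sun  2128: Mon/Mon
Both conditions hold in: 2104 — 1.

1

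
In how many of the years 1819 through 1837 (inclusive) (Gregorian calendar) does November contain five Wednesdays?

November has 30 days; it has five Wednesdays when Wednesday falls among the first (month-length − 28) days — i.e. when November 1 is one of Wednesday/Tuesday.
November 1 by year: 1819:Mon 1820:Wed✓ 1821:Thu 1822:Fri 1823:Sat 1824:Mon 1825:Tue✓ 1826:Wed✓ 1827:Thu 1828:Sat 1829:Sun 1830:Mon 1831:Tue✓ 1832:Thu 1833:Fri 1834:Sat 1835:Sun 1836:Tue✓ 1837:Wed✓
Years with five Wednesdays: 1820, 1825, 1826, 1831, 1836, 1837 → 6.

6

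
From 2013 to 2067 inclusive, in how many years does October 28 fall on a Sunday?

7

Track October 28's weekday year by year (advancing +1, or +2 across a Feb 29):
  2013: Mon  2014: Tue (+1)  2015: Wed (+1)  2016: Fri (+2)  2017: Sat (+1)
  2018: Sun (+1) ✓  2019: Mon (+1)  2020: Wed (+2)  2021: Thu (+1)  2022: Fri (+1)
  2023: Sat (+1)  2024: Mon (+2)  2025: Tue (+1)  2026: Wed (+1)  … (27 more years) …
  2054: Wed (+1)  2055: Thu (+1)  2056: Sat (+2)  2057: Sun (+1) ✓  2058: Mon (+1)
  2059: Tue (+1)  2060: Thu (+2)  2061: Fri (+1)  2062: Sat (+1)  2063: Sun (+1) ✓
  2064: Tue (+2)  2065: Wed (+1)  2066: Thu (+1)  2067: Fri (+1)
Sunday years: 2018, 2029, 2035, 2040, 2046, 2057, 2063 — 7 in total.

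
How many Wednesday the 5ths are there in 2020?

2

Check the 5th of each month of 2020: Jan 5: Sun, Feb 5: Wed, Mar 5: Thu, Apr 5: Sun, May 5: Tue, Jun 5: Fri, Jul 5: Sun, Aug 5: Wed, Sep 5: Sat, Oct 5: Mon, Nov 5: Thu, Dec 5: Sat.
Wednesday occurs in February, August — 2 months.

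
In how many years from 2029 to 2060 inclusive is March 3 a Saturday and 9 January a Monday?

1

Check each year's weekday for March 3 and 9 January:
  2029: Sat/Tue  2030: Sun/Wed  2031: Mon/Thu  2032: Wed/Fri  2033: Thu/Sun  2034: Fri/Mon  2035: Sat/Tue  2036: Mon/Wed  2037: Tue/Fri  2038: Wed/Sat  2039: Thu/Sun  2040: Sat/Mon ✓  2041: Sun/Wed  2042: Mon/Thu  …(4 more)…  2047: Sun/Wed  2048: Tue/Thu  2049: Wed/Sat  2050: Thu/Sun  2051: Fri/Mon  2052: Sun/Tue  2053: Mon/Thu  2054: Tue/Fri  2055: Wed/Sat  2056: Fri/Sun  2057: Sat/Tue  2058: Sun/Wed  2059: Mon/Thu  2060: Wed/Fri
Both conditions hold in: 2040 — 1.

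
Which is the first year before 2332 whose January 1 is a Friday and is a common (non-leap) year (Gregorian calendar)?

2326

Jan 1 advances by 2 weekdays after a leap year and by 1 after a common year.
2332: Jan 1 is Friday (leap).
2331: Thursday
2330: Wednesday
2329: Tuesday
2328: Sunday (leap)
2327: Saturday
2326: Friday
2326 begins on a Friday and is a common year.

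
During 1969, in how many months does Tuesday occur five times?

A month of length L has five Tuesdays iff its first Tuesday is on day ≤ L−28 (so day 1–3 in a 31-day month, 1–2 in a 30-day month, day 1 in a leap February).
Checking each month of 1969: Jan starts Wed (31d); Feb starts Sat (28d); Mar starts Sat (31d); Apr starts Tue (30d) ✓; May starts Thu (31d); Jun starts Sun (30d); Jul starts Tue (31d) ✓; Aug starts Fri (31d); Sep starts Mon (30d) ✓; Oct starts Wed (31d); Nov starts Sat (30d); Dec starts Mon (31d) ✓.
Five-Tuesday months: April, July, September, December → 4.

4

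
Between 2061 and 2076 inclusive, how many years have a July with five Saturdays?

6

July has 31 days; it has five Saturdays when Saturday falls among the first (month-length − 28) days — i.e. when July 1 is one of Saturday/Friday/Thursday.
July 1 by year: 2061:Fri✓ 2062:Sat✓ 2063:Sun 2064:Tue 2065:Wed 2066:Thu✓ 2067:Fri✓ 2068:Sun 2069:Mon 2070:Tue 2071:Wed 2072:Fri✓ 2073:Sat✓ 2074:Sun 2075:Mon 2076:Wed
Years with five Saturdays: 2061, 2062, 2066, 2067, 2072, 2073 → 6.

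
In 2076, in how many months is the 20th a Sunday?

2

Check the 20th of each month of 2076: Jan 20: Mon, Feb 20: Thu, Mar 20: Fri, Apr 20: Mon, May 20: Wed, Jun 20: Sat, Jul 20: Mon, Aug 20: Thu, Sep 20: Sun, Oct 20: Tue, Nov 20: Fri, Dec 20: Sun.
Sunday occurs in September, December — 2 months.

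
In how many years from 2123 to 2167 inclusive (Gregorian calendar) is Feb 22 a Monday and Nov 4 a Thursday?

Check each year's weekday for Feb 22 and Nov 4:
  2123: Mon/Thu ✓  2124: Tue/Sat  2125: Thu/Sun  2126: Fri/Mon  2127: Sat/Tue  2128: Sun/Thu  2129: Tue/Fri  2130: Wed/Sat  2131: Thu/Sun  2132: Fri/Tue  2133: Sun/Wed  2134: Mon/Thu ✓  2135: Tue/Fri  2136: Wed/Sun  …(17 more)…  2154: Fri/Mon  2155: Sat/Tue  2156: Sun/Thu  2157: Tue/Fri  2158: Wed/Sat  2159: Thu/Sun  2160: Fri/Tue  2161: Sun/Wed  2162: Mon/Thu ✓  2163: Tue/Fri  2164: Wed/Sun  2165: Fri/Mon  2166: Sat/Tue  2167: Sun/Wed
Both conditions hold in: 2123, 2134, 2145, 2151, 2162 — 5.

5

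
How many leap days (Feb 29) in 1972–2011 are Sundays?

2

Leap years in 1972–2011: 10 of them.
Feb 29 weekday advances by 5 (mod 7) from one leap year to the next four years later (or differs when a century non-leap intervenes).
Leap-day weekdays: 1972:Tue 1976:Sun✓ 1980:Fri 1984:Wed 1988:Mon 1992:Sat 1996:Thu 2000:Tue 2004:Sun✓ 2008:Fri
Sunday: 1976, 2004 → 2.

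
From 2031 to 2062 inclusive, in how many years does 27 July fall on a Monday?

Track 27 July's weekday year by year (advancing +1, or +2 across a Feb 29):
  2031: Sun  2032: Tue (+2)  2033: Wed (+1)  2034: Thu (+1)  2035: Fri (+1)
  2036: Sun (+2)  2037: Mon (+1) ✓  2038: Tue (+1)  2039: Wed (+1)  2040: Fri (+2)
  2041: Sat (+1)  2042: Sun (+1)  2043: Mon (+1) ✓  2044: Wed (+2)  … (4 more years) …
  2049: Tue (+1)  2050: Wed (+1)  2051: Thu (+1)  2052: Sat (+2)  2053: Sun (+1)
  2054: Mon (+1) ✓  2055: Tue (+1)  2056: Thu (+2)  2057: Fri (+1)  2058: Sat (+1)
  2059: Sun (+1)  2060: Tue (+2)  2061: Wed (+1)  2062: Thu (+1)
Monday years: 2037, 2043, 2048, 2054 — 4 in total.

4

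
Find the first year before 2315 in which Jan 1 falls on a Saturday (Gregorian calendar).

Jan 1 advances by 2 weekdays after a leap year and by 1 after a common year.
2315: Jan 1 is Friday.
2314: Thursday
2313: Wednesday
2312: Monday (leap)
2311: Sunday
2310: Saturday
2310 begins on a Saturday

2310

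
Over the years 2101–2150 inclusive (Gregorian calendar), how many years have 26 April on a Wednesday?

Track 26 April's weekday year by year (advancing +1, or +2 across a Feb 29):
  2101: Tue  2102: Wed (+1) ✓  2103: Thu (+1)  2104: Sat (+2)  2105: Sun (+1)
  2106: Mon (+1)  2107: Tue (+1)  2108: Thu (+2)  2109: Fri (+1)  2110: Sat (+1)
  2111: Sun (+1)  2112: Tue (+2)  2113: Wed (+1) ✓  2114: Thu (+1)  … (22 more years) …
  2137: Fri (+1)  2138: Sat (+1)  2139: Sun (+1)  2140: Tue (+2)  2141: Wed (+1) ✓
  2142: Thu (+1)  2143: Fri (+1)  2144: Sun (+2)  2145: Mon (+1)  2146: Tue (+1)
  2147: Wed (+1) ✓  2148: Fri (+2)  2149: Sat (+1)  2150: Sun (+1)
Wednesday years: 2102, 2113, 2119, 2124, 2130, 2141, 2147 — 7 in total.

7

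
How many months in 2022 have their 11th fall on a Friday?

3

Check the 11th of each month of 2022: Jan 11: Tue, Feb 11: Fri, Mar 11: Fri, Apr 11: Mon, May 11: Wed, Jun 11: Sat, Jul 11: Mon, Aug 11: Thu, Sep 11: Sun, Oct 11: Tue, Nov 11: Fri, Dec 11: Sun.
Friday occurs in February, March, November — 3 months.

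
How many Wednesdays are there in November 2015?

November 2015 has 30 days and begins on Sunday.
The first Wednesday is November 4.
Wednesdays fall on 4, 11, 18, 25 — that's 4.

4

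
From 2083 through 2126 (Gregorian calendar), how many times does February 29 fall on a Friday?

2

Leap years in 2083–2126: 10 of them.
Feb 29 weekday advances by 5 (mod 7) from one leap year to the next four years later (or differs when a century non-leap intervenes).
Leap-day weekdays: 2084:Tue 2088:Sun 2092:Fri✓ 2096:Wed 2104:Fri✓ 2108:Wed 2112:Mon 2116:Sat 2120:Thu 2124:Tue
Friday: 2092, 2104 → 2.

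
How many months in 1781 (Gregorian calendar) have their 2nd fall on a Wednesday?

1

Check the 2nd of each month of 1781: Jan 2: Tue, Feb 2: Fri, Mar 2: Fri, Apr 2: Mon, May 2: Wed, Jun 2: Sat, Jul 2: Mon, Aug 2: Thu, Sep 2: Sun, Oct 2: Tue, Nov 2: Fri, Dec 2: Sun.
Wednesday occurs in May — 1 month.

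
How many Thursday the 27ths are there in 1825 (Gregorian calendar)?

2

Check the 27th of each month of 1825: Jan 27: Thu, Feb 27: Sun, Mar 27: Sun, Apr 27: Wed, May 27: Fri, Jun 27: Mon, Jul 27: Wed, Aug 27: Sat, Sep 27: Tue, Oct 27: Thu, Nov 27: Sun, Dec 27: Tue.
Thursday occurs in January, October — 2 months.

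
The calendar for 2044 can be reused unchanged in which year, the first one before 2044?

Two years share a calendar iff Jan 1 falls on the same weekday and both are leap or both are common. 2044: Jan 1 is Friday, leap year.
2043: Jan 1 Thursday, common
2042: Jan 1 Wednesday, common
2041: Jan 1 Tuesday, common
2040: Jan 1 Sunday, leap
2039: Jan 1 Saturday, common
2038: Jan 1 Friday, common
2037: Jan 1 Thursday, common
2036: Jan 1 Tuesday, leap
2035: Jan 1 Monday, common
2034: Jan 1 Sunday, common
2033: Jan 1 Saturday, common
2032: Jan 1 Thursday, leap
2031: Jan 1 Wednesday, common
2030: Jan 1 Tuesday, common
2029: Jan 1 Monday, common
2028: Jan 1 Saturday, leap
2027: Jan 1 Friday, common
2026: Jan 1 Thursday, common
2025: Jan 1 Wednesday, common
2024: Jan 1 Monday, leap
2023: Jan 1 Sunday, common
2022: Jan 1 Saturday, common
2021: Jan 1 Friday, common
2020: Jan 1 Wednesday, leap
2019: Jan 1 Tuesday, common
2018: Jan 1 Monday, common
2017: Jan 1 Sunday, common
2016: Jan 1 Friday, leap
2016 matches on both conditions.

2016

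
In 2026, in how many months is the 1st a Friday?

Check the 1st of each month of 2026: Jan 1: Thu, Feb 1: Sun, Mar 1: Sun, Apr 1: Wed, May 1: Fri, Jun 1: Mon, Jul 1: Wed, Aug 1: Sat, Sep 1: Tue, Oct 1: Thu, Nov 1: Sun, Dec 1: Tue.
Friday occurs in May — 1 month.

1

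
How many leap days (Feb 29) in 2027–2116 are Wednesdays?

Leap years in 2027–2116: 22 of them.
Feb 29 weekday advances by 5 (mod 7) from one leap year to the next four years later (or differs when a century non-leap intervenes).
Leap-day weekdays: 2028:Tue 2032:Sun 2036:Fri 2040:Wed✓ 2044:Mon 2048:Sat 2052:Thu 2056:Tue 2060:Sun 2064:Fri 2068:Wed✓ 2072:Mon 2076:Sat 2080:Thu 2084:Tue 2088:Sun 2092:Fri 2096:Wed✓ 2104:Fri 2108:Wed✓ 2112:Mon 2116:Sat
Wednesday: 2040, 2068, 2096, 2108 → 4.

4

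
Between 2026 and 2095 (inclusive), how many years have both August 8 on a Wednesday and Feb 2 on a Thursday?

Check each year's weekday for August 8 and Feb 2:
  2026: Sat/Mon  2027: Sun/Tue  2028: Tue/Wed  2029: Wed/Fri  2030: Thu/Sat  2031: Fri/Sun  2032: Sun/Mon  2033: Mon/Wed  2034: Tue/Thu  2035: Wed/Fri  2036: Fri/Sat  2037: Sat/Mon  2038: Sun/Tue  2039: Mon/Wed  …(42 more)…  2082: Sat/Mon  2083: Sun/Tue  2084: Tue/Wed  2085: Wed/Fri  2086: Thu/Sat  2087: Fri/Sun  2088: Sun/Mon  2089: Mon/Wed  2090: Tue/Thu  2091: Wed/Fri  2092: Fri/Sat  2093: Sat/Mon  2094: Sun/Tue  2095: Mon/Wed
Both conditions hold in: 2040, 2068 — 2.

2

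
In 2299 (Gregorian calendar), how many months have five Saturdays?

A month of length L has five Saturdays iff its first Saturday is on day ≤ L−28 (so day 1–3 in a 31-day month, 1–2 in a 30-day month, day 1 in a leap February).
Checking each month of 2299: Jan starts Sun (31d); Feb starts Wed (28d); Mar starts Wed (31d); Apr starts Sat (30d) ✓; May starts Mon (31d); Jun starts Thu (30d); Jul starts Sat (31d) ✓; Aug starts Tue (31d); Sep starts Fri (30d) ✓; Oct starts Sun (31d); Nov starts Wed (30d); Dec starts Fri (31d) ✓.
Five-Saturday months: April, July, September, December → 4.

4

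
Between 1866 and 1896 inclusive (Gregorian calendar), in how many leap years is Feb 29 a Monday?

1

Leap years in 1866–1896: 8 of them.
Feb 29 weekday advances by 5 (mod 7) from one leap year to the next four years later (or differs when a century non-leap intervenes).
Leap-day weekdays: 1868:Sat 1872:Thu 1876:Tue 1880:Sun 1884:Fri 1888:Wed 1892:Mon✓ 1896:Sat
Monday: 1892 → 1.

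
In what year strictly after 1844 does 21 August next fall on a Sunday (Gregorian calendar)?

From one year to the next, a fixed date's weekday advances by 1, or by 2 when a Feb 29 lies between the two dates.
1844: August 21 is Wednesday.
1845: Thursday (+1)
1846: Friday (+1)
1847: Saturday (+1)
1848: Monday (+2)
1849: Tuesday (+1)
1850: Wednesday (+1)
1851: Thursday (+1)
1852: Saturday (+2)
1853: Sunday (+1)
21 August falls on a Sunday in 1853.

1853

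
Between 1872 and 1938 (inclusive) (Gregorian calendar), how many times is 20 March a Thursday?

Track 20 March's weekday year by year (advancing +1, or +2 across a Feb 29):
  1872: Wed  1873: Thu (+1) ✓  1874: Fri (+1)  1875: Sat (+1)  1876: Mon (+2)
  1877: Tue (+1)  1878: Wed (+1)  1879: Thu (+1) ✓  1880: Sat (+2)  1881: Sun (+1)
  1882: Mon (+1)  1883: Tue (+1)  1884: Thu (+2) ✓  1885: Fri (+1)  … (39 more years) …
  1925: Fri (+1)  1926: Sat (+1)  1927: Sun (+1)  1928: Tue (+2)  1929: Wed (+1)
  1930: Thu (+1) ✓  1931: Fri (+1)  1932: Sun (+2)  1933: Mon (+1)  1934: Tue (+1)
  1935: Wed (+1)  1936: Fri (+2)  1937: Sat (+1)  1938: Sun (+1)
Thursday years: 1873, 1879, 1884, 1890, 1902, 1913, 1919, 1924, 1930 — 9 in total.

9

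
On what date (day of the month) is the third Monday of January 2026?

19

January 1, 2026 is a Thursday, so the first Monday is the 5th.
The third Monday is 5 + 14 = 19.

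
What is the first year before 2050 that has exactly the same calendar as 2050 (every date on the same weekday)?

Two years share a calendar iff Jan 1 falls on the same weekday and both are leap or both are common. 2050: Jan 1 is Saturday, common year.
2049: Jan 1 Friday, common
2048: Jan 1 Wednesday, leap
2047: Jan 1 Tuesday, common
2046: Jan 1 Monday, common
2045: Jan 1 Sunday, common
2044: Jan 1 Friday, leap
2043: Jan 1 Thursday, common
2042: Jan 1 Wednesday, common
2041: Jan 1 Tuesday, common
2040: Jan 1 Sunday, leap
2039: Jan 1 Saturday, common
2039 matches on both conditions.

2039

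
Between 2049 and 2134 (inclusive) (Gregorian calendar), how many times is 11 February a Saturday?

Track 11 February's weekday year by year (advancing +1, or +2 across a Feb 29):
  2049: Thu  2050: Fri (+1)  2051: Sat (+1) ✓  2052: Sun (+1)  2053: Tue (+2)
  2054: Wed (+1)  2055: Thu (+1)  2056: Fri (+1)  2057: Sun (+2)  2058: Mon (+1)
  2059: Tue (+1)  2060: Wed (+1)  2061: Fri (+2)  2062: Sat (+1) ✓  … (58 more years) …
  2121: Tue (+2)  2122: Wed (+1)  2123: Thu (+1)  2124: Fri (+1)  2125: Sun (+2)
  2126: Mon (+1)  2127: Tue (+1)  2128: Wed (+1)  2129: Fri (+2)  2130: Sat (+1) ✓
  2131: Sun (+1)  2132: Mon (+1)  2133: Wed (+2)  2134: Thu (+1)
Saturday years: 2051, 2062, 2068, 2073, 2079, 2090, 2096, 2102, 2108, 2113, 2119, 2130 — 12 in total.

12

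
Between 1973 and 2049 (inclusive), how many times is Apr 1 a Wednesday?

11

Track Apr 1's weekday year by year (advancing +1, or +2 across a Feb 29):
  1973: Sun  1974: Mon (+1)  1975: Tue (+1)  1976: Thu (+2)  1977: Fri (+1)
  1978: Sat (+1)  1979: Sun (+1)  1980: Tue (+2)  1981: Wed (+1) ✓  1982: Thu (+1)
  1983: Fri (+1)  1984: Sun (+2)  1985: Mon (+1)  1986: Tue (+1)  … (49 more years) …
  2036: Tue (+2)  2037: Wed (+1) ✓  2038: Thu (+1)  2039: Fri (+1)  2040: Sun (+2)
  2041: Mon (+1)  2042: Tue (+1)  2043: Wed (+1) ✓  2044: Fri (+2)  2045: Sat (+1)
  2046: Sun (+1)  2047: Mon (+1)  2048: Wed (+2) ✓  2049: Thu (+1)
Wednesday years: 1981, 1987, 1992, 1998, 2009, 2015, 2020, 2026, 2037, 2043, 2048 — 11 in total.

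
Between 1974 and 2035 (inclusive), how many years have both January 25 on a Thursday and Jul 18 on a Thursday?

Check each year's weekday for January 25 and Jul 18:
  1974: Fri/Thu  1975: Sat/Fri  1976: Sun/Sun  1977: Tue/Mon  1978: Wed/Tue  1979: Thu/Wed  1980: Fri/Fri  1981: Sun/Sat  1982: Mon/Sun  1983: Tue/Mon  1984: Wed/Wed  1985: Fri/Thu  1986: Sat/Fri  1987: Sun/Sat  …(34 more)…  2022: Tue/Mon  2023: Wed/Tue  2024: Thu/Thu ✓  2025: Sat/Fri  2026: Sun/Sat  2027: Mon/Sun  2028: Tue/Tue  2029: Thu/Wed  2030: Fri/Thu  2031: Sat/Fri  2032: Sun/Sun  2033: Tue/Mon  2034: Wed/Tue  2035: Thu/Wed
Both conditions hold in: 1996, 2024 — 2.

2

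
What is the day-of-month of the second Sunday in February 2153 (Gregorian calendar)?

11

February 1, 2153 is a Thursday, so the first Sunday is the 4th.
The second Sunday is 4 + 7 = 11.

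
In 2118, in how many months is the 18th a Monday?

Check the 18th of each month of 2118: Jan 18: Tue, Feb 18: Fri, Mar 18: Fri, Apr 18: Mon, May 18: Wed, Jun 18: Sat, Jul 18: Mon, Aug 18: Thu, Sep 18: Sun, Oct 18: Tue, Nov 18: Fri, Dec 18: Sun.
Monday occurs in April, July — 2 months.

2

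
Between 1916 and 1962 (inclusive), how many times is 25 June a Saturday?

Track 25 June's weekday year by year (advancing +1, or +2 across a Feb 29):
  1916: Sun  1917: Mon (+1)  1918: Tue (+1)  1919: Wed (+1)  1920: Fri (+2)
  1921: Sat (+1) ✓  1922: Sun (+1)  1923: Mon (+1)  1924: Wed (+2)  1925: Thu (+1)
  1926: Fri (+1)  1927: Sat (+1) ✓  1928: Mon (+2)  1929: Tue (+1)  … (19 more years) …
  1949: Sat (+1) ✓  1950: Sun (+1)  1951: Mon (+1)  1952: Wed (+2)  1953: Thu (+1)
  1954: Fri (+1)  1955: Sat (+1) ✓  1956: Mon (+2)  1957: Tue (+1)  1958: Wed (+1)
  1959: Thu (+1)  1960: Sat (+2) ✓  1961: Sun (+1)  1962: Mon (+1)
Saturday years: 1921, 1927, 1932, 1938, 1949, 1955, 1960 — 7 in total.

7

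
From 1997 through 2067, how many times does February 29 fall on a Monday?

Leap years in 1997–2067: 17 of them.
Feb 29 weekday advances by 5 (mod 7) from one leap year to the next four years later (or differs when a century non-leap intervenes).
Leap-day weekdays: 2000:Tue 2004:Sun 2008:Fri 2012:Wed 2016:Mon✓ 2020:Sat 2024:Thu 2028:Tue 2032:Sun 2036:Fri 2040:Wed 2044:Mon✓ 2048:Sat 2052:Thu 2056:Tue 2060:Sun 2064:Fri
Monday: 2016, 2044 → 2.

2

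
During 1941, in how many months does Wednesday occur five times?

A month of length L has five Wednesdays iff its first Wednesday is on day ≤ L−28 (so day 1–3 in a 31-day month, 1–2 in a 30-day month, day 1 in a leap February).
Checking each month of 1941: Jan starts Wed (31d) ✓; Feb starts Sat (28d); Mar starts Sat (31d); Apr starts Tue (30d) ✓; May starts Thu (31d); Jun starts Sun (30d); Jul starts Tue (31d) ✓; Aug starts Fri (31d); Sep starts Mon (30d); Oct starts Wed (31d) ✓; Nov starts Sat (30d); Dec starts Mon (31d) ✓.
Five-Wednesday months: January, April, July, October, December → 5.

5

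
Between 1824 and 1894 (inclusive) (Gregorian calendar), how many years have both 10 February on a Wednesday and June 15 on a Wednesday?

Check each year's weekday for 10 February and June 15:
  1824: Tue/Tue  1825: Thu/Wed  1826: Fri/Thu  1827: Sat/Fri  1828: Sun/Sun  1829: Tue/Mon  1830: Wed/Tue  1831: Thu/Wed  1832: Fri/Fri  1833: Sun/Sat  1834: Mon/Sun  1835: Tue/Mon  1836: Wed/Wed ✓  1837: Fri/Thu  …(43 more)…  1881: Thu/Wed  1882: Fri/Thu  1883: Sat/Fri  1884: Sun/Sun  1885: Tue/Mon  1886: Wed/Tue  1887: Thu/Wed  1888: Fri/Fri  1889: Sun/Sat  1890: Mon/Sun  1891: Tue/Mon  1892: Wed/Wed ✓  1893: Fri/Thu  1894: Sat/Fri
Both conditions hold in: 1836, 1864, 1892 — 3.

3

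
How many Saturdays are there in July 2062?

July 2062 has 31 days and begins on Saturday.
The first Saturday is July 1.
Saturdays fall on 1, 8, 15, 22, 29 — that's 5.

5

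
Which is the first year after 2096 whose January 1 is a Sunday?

Jan 1 advances by 2 weekdays after a leap year and by 1 after a common year.
2096: Jan 1 is Sunday (leap).
2097: Tuesday
2098: Wednesday
2099: Thursday
2100: Friday
2101: Saturday
2102: Sunday
2102 begins on a Sunday

2102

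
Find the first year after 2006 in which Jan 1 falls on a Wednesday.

2014

Jan 1 advances by 2 weekdays after a leap year and by 1 after a common year.
2006: Jan 1 is Sunday.
2007: Monday
2008: Tuesday (leap)
2009: Thursday
2010: Friday
2011: Saturday
2012: Sunday (leap)
2013: Tuesday
2014: Wednesday
2014 begins on a Wednesday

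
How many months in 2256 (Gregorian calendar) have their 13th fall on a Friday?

1

Check the 13th of each month of 2256: Jan 13: Sun, Feb 13: Wed, Mar 13: Thu, Apr 13: Sun, May 13: Tue, Jun 13: Fri, Jul 13: Sun, Aug 13: Wed, Sep 13: Sat, Oct 13: Mon, Nov 13: Thu, Dec 13: Sat.
Friday occurs in June — 1 month.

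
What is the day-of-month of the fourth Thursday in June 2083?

June 1, 2083 is a Tuesday, so the first Thursday is the 3rd.
The fourth Thursday is 3 + 21 = 24.

24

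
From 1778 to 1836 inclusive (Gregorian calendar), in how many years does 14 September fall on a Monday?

9

Track 14 September's weekday year by year (advancing +1, or +2 across a Feb 29):
  1778: Mon ✓  1779: Tue (+1)  1780: Thu (+2)  1781: Fri (+1)  1782: Sat (+1)
  1783: Sun (+1)  1784: Tue (+2)  1785: Wed (+1)  1786: Thu (+1)  1787: Fri (+1)
  1788: Sun (+2)  1789: Mon (+1) ✓  1790: Tue (+1)  1791: Wed (+1)  … (31 more years) …
  1823: Sun (+1)  1824: Tue (+2)  1825: Wed (+1)  1826: Thu (+1)  1827: Fri (+1)
  1828: Sun (+2)  1829: Mon (+1) ✓  1830: Tue (+1)  1831: Wed (+1)  1832: Fri (+2)
  1833: Sat (+1)  1834: Sun (+1)  1835: Mon (+1) ✓  1836: Wed (+2)
Monday years: 1778, 1789, 1795, 1801, 1807, 1812, 1818, 1829, 1835 — 9 in total.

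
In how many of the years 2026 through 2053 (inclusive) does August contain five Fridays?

August has 31 days; it has five Fridays when Friday falls among the first (month-length − 28) days — i.e. when August 1 is one of Friday/Thursday/Wednesday.
August 1 by year: 2026:Sat 2027:Sun 2028:Tue 2029:Wed✓ 2030:Thu✓ 2031:Fri✓ 2032:Sun 2033:Mon 2034:Tue 2035:Wed✓ 2036:Fri✓ 2037:Sat 2038:Sun 2039:Mon 2040:Wed✓ 2041:Thu✓ 2042:Fri✓ 2043:Sat 2044:Mon 2045:Tue 2046:Wed✓ 2047:Thu✓ 2048:Sat 2049:Sun 2050:Mon 2051:Tue 2052:Thu✓ 2053:Fri✓
Years with five Fridays: 2029, 2030, 2031, 2035, 2036, 2040, 2041, 2042, 2046, 2047, 2052, 2053 → 12.

12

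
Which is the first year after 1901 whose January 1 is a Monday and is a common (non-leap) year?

1906

Jan 1 advances by 2 weekdays after a leap year and by 1 after a common year.
1901: Jan 1 is Tuesday.
1902: Wednesday
1903: Thursday
1904: Friday (leap)
1905: Sunday
1906: Monday
1906 begins on a Monday and is a common year.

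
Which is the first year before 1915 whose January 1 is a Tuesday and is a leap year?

1884

Jan 1 advances by 2 weekdays after a leap year and by 1 after a common year.
1915: Jan 1 is Friday.
1914: Thursday
1913: Wednesday
1912: Monday (leap)
1911: Sunday
1910: Saturday
1909: Friday
1908: Wednesday (leap)
1907: Tuesday
1906: Monday
1905: Sunday
1904: Friday (leap)
1903: Thursday
1902: Wednesday
1901: Tuesday
1900: Monday
1899: Sunday
1898: Saturday
1897: Friday
1896: Wednesday (leap)
1895: Tuesday
1894: Monday
1893: Sunday
1892: Friday (leap)
1891: Thursday
1890: Wednesday
1889: Tuesday
1888: Sunday (leap)
1887: Saturday
1886: Friday
1885: Thursday
1884: Tuesday (leap)
1884 begins on a Tuesday and is a leap year.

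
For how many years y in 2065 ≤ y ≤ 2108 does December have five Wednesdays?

December has 31 days; it has five Wednesdays when Wednesday falls among the first (month-length − 28) days — i.e. when December 1 is one of Wednesday/Tuesday/Monday.
December 1 by year: 2065:Tue✓ 2066:Wed✓ 2067:Thu 2068:Sat 2069:Sun 2070:Mon✓ 2071:Tue✓ 2072:Thu 2073:Fri 2074:Sat 2075:Sun 2076:Tue✓ 2077:Wed✓ 2078:Thu 2079:Fri …(14 more)… 2094:Wed✓ 2095:Thu 2096:Sat 2097:Sun 2098:Mon✓ 2099:Tue✓ 2100:Wed✓ 2101:Thu 2102:Fri 2103:Sat 2104:Mon✓ 2105:Tue✓ 2106:Wed✓ 2107:Thu 2108:Sat
Years with five Wednesdays: 2065, 2066, 2070, 2071, 2076, 2077, 2081, 2082, 2083, 2087, 2088, 2092, 2093, 2094, 2098, 2099, 2100, 2104, 2105, 2106 → 20.

20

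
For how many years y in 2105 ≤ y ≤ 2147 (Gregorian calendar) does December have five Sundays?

18

December has 31 days; it has five Sundays when Sunday falls among the first (month-length − 28) days — i.e. when December 1 is one of Sunday/Saturday/Friday.
December 1 by year: 2105:Tue 2106:Wed 2107:Thu 2108:Sat✓ 2109:Sun✓ 2110:Mon 2111:Tue 2112:Thu 2113:Fri✓ 2114:Sat✓ 2115:Sun✓ 2116:Tue 2117:Wed 2118:Thu 2119:Fri✓ …(13 more)… 2133:Tue 2134:Wed 2135:Thu 2136:Sat✓ 2137:Sun✓ 2138:Mon 2139:Tue 2140:Thu 2141:Fri✓ 2142:Sat✓ 2143:Sun✓ 2144:Tue 2145:Wed 2146:Thu 2147:Fri✓
Years with five Sundays: 2108, 2109, 2113, 2114, 2115, 2119, 2120, 2124, 2125, 2126, 2130, 2131, 2136, 2137, 2141, 2142, 2143, 2147 → 18.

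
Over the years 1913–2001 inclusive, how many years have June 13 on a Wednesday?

13

Track June 13's weekday year by year (advancing +1, or +2 across a Feb 29):
  1913: Fri  1914: Sat (+1)  1915: Sun (+1)  1916: Tue (+2)  1917: Wed (+1) ✓
  1918: Thu (+1)  1919: Fri (+1)  1920: Sun (+2)  1921: Mon (+1)  1922: Tue (+1)
  1923: Wed (+1) ✓  1924: Fri (+2)  1925: Sat (+1)  1926: Sun (+1)  … (61 more years) …
  1988: Mon (+2)  1989: Tue (+1)  1990: Wed (+1) ✓  1991: Thu (+1)  1992: Sat (+2)
  1993: Sun (+1)  1994: Mon (+1)  1995: Tue (+1)  1996: Thu (+2)  1997: Fri (+1)
  1998: Sat (+1)  1999: Sun (+1)  2000: Tue (+2)  2001: Wed (+1) ✓
Wednesday years: 1917, 1923, 1928, 1934, 1945, 1951, 1956, 1962, 1973, 1979, 1984, 1990, 2001 — 13 in total.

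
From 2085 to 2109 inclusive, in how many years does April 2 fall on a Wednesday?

Track April 2's weekday year by year (advancing +1, or +2 across a Feb 29):
  2085: Mon  2086: Tue (+1)  2087: Wed (+1) ✓  2088: Fri (+2)  2089: Sat (+1)
  2090: Sun (+1)  2091: Mon (+1)  2092: Wed (+2) ✓  2093: Thu (+1)  2094: Fri (+1)
  2095: Sat (+1)  2096: Mon (+2)  2097: Tue (+1)  2098: Wed (+1) ✓  2099: Thu (+1)
  2100: Fri (+1)  2101: Sat (+1)  2102: Sun (+1)  2103: Mon (+1)  2104: Wed (+2) ✓
  2105: Thu (+1)  2106: Fri (+1)  2107: Sat (+1)  2108: Mon (+2)  2109: Tue (+1)
Wednesday years: 2087, 2092, 2098, 2104 — 4 in total.

4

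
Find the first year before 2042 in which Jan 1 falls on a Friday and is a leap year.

2016

Jan 1 advances by 2 weekdays after a leap year and by 1 after a common year.
2042: Jan 1 is Wednesday.
2041: Tuesday
2040: Sunday (leap)
2039: Saturday
2038: Friday
2037: Thursday
2036: Tuesday (leap)
2035: Monday
2034: Sunday
2033: Saturday
2032: Thursday (leap)
2031: Wednesday
2030: Tuesday
2029: Monday
2028: Saturday (leap)
2027: Friday
2026: Thursday
2025: Wednesday
2024: Monday (leap)
2023: Sunday
2022: Saturday
2021: Friday
2020: Wednesday (leap)
2019: Tuesday
2018: Monday
2017: Sunday
2016: Friday (leap)
2016 begins on a Friday and is a leap year.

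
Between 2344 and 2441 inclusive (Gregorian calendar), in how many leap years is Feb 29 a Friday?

4

Leap years in 2344–2441: 25 of them.
Feb 29 weekday advances by 5 (mod 7) from one leap year to the next four years later (or differs when a century non-leap intervenes).
Leap-day weekdays: 2344:Tue 2348:Sun 2352:Fri✓ 2356:Wed 2360:Mon 2364:Sat 2368:Thu 2372:Tue 2376:Sun 2380:Fri✓ 2384:Wed 2388:Mon 2392:Sat 2396:Thu 2400:Tue 2404:Sun 2408:Fri✓ 2412:Wed 2416:Mon 2420:Sat 2424:Thu 2428:Tue 2432:Sun 2436:Fri✓ 2440:Wed
Friday: 2352, 2380, 2408, 2436 → 4.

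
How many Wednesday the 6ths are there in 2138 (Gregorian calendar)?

Check the 6th of each month of 2138: Jan 6: Mon, Feb 6: Thu, Mar 6: Thu, Apr 6: Sun, May 6: Tue, Jun 6: Fri, Jul 6: Sun, Aug 6: Wed, Sep 6: Sat, Oct 6: Mon, Nov 6: Thu, Dec 6: Sat.
Wednesday occurs in August — 1 month.

1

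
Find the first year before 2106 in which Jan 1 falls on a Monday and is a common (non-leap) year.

Jan 1 advances by 2 weekdays after a leap year and by 1 after a common year.
2106: Jan 1 is Friday.
2105: Thursday
2104: Tuesday (leap)
2103: Monday
2103 begins on a Monday and is a common year.

2103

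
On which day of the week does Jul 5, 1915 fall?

January 1, 1915 is a Friday.
July 5 is day 186 of the year, i.e. 185 days after Jan 1.
185 mod 7 = 3, so advance 3 weekdays from Friday: Monday.

Monday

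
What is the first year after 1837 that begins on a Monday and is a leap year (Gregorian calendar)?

Jan 1 advances by 2 weekdays after a leap year and by 1 after a common year.
1837: Jan 1 is Sunday.
1838: Monday
1839: Tuesday
1840: Wednesday (leap)
1841: Friday
1842: Saturday
1843: Sunday
1844: Monday (leap)
1844 begins on a Monday and is a leap year.

1844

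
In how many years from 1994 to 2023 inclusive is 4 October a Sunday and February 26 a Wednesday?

Check each year's weekday for 4 October and February 26:
  1994: Tue/Sat  1995: Wed/Sun  1996: Fri/Mon  1997: Sat/Wed  1998: Sun/Thu  1999: Mon/Fri  2000: Wed/Sat  2001: Thu/Mon  2002: Fri/Tue  2003: Sat/Wed  2004: Mon/Thu  2005: Tue/Sat  2006: Wed/Sun  2007: Thu/Mon  2008: Sat/Tue  2009: Sun/Thu  2010: Mon/Fri  2011: Tue/Sat  2012: Thu/Sun  2013: Fri/Tue  2014: Sat/Wed  2015: Sun/Thu  2016: Tue/Fri  2017: Wed/Sun  2018: Thu/Mon  2019: Fri/Tue  2020: Sun/Wed ✓  2021: Mon/Fri  2022: Tue/Sat  2023: Wed/Sun
Both conditions hold in: 2020 — 1.

1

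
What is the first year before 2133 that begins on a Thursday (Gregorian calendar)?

2128

Jan 1 advances by 2 weekdays after a leap year and by 1 after a common year.
2133: Jan 1 is Thursday.
2132: Tuesday (leap)
2131: Monday
2130: Sunday
2129: Saturday
2128: Thursday (leap)
2128 begins on a Thursday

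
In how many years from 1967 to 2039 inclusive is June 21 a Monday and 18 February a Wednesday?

3

Check each year's weekday for June 21 and 18 February:
  1967: Wed/Sat  1968: Fri/Sun  1969: Sat/Tue  1970: Sun/Wed  1971: Mon/Thu  1972: Wed/Fri  1973: Thu/Sun  1974: Fri/Mon  1975: Sat/Tue  1976: Mon/Wed ✓  1977: Tue/Fri  1978: Wed/Sat  1979: Thu/Sun  1980: Sat/Mon  …(45 more)…  2026: Sun/Wed  2027: Mon/Thu  2028: Wed/Fri  2029: Thu/Sun  2030: Fri/Mon  2031: Sat/Tue  2032: Mon/Wed ✓  2033: Tue/Fri  2034: Wed/Sat  2035: Thu/Sun  2036: Sat/Mon  2037: Sun/Wed  2038: Mon/Thu  2039: Tue/Fri
Both conditions hold in: 1976, 2004, 2032 — 3.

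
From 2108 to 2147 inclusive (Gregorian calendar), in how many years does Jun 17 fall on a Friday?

Track Jun 17's weekday year by year (advancing +1, or +2 across a Feb 29):
  2108: Sun  2109: Mon (+1)  2110: Tue (+1)  2111: Wed (+1)  2112: Fri (+2) ✓
  2113: Sat (+1)  2114: Sun (+1)  2115: Mon (+1)  2116: Wed (+2)  2117: Thu (+1)
  2118: Fri (+1) ✓  2119: Sat (+1)  2120: Mon (+2)  2121: Tue (+1)  … (12 more years) …
  2134: Thu (+1)  2135: Fri (+1) ✓  2136: Sun (+2)  2137: Mon (+1)  2138: Tue (+1)
  2139: Wed (+1)  2140: Fri (+2) ✓  2141: Sat (+1)  2142: Sun (+1)  2143: Mon (+1)
  2144: Wed (+2)  2145: Thu (+1)  2146: Fri (+1) ✓  2147: Sat (+1)
Friday years: 2112, 2118, 2129, 2135, 2140, 2146 — 6 in total.

6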